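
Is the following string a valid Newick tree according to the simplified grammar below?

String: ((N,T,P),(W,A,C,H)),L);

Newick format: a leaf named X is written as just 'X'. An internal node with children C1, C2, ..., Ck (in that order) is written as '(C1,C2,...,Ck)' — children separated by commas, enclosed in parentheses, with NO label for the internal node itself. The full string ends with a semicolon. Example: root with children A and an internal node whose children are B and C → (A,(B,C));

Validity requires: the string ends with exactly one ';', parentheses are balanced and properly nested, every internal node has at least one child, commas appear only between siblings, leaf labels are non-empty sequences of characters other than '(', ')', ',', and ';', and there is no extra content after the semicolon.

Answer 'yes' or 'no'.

Answer: no

Derivation:
Input: ((N,T,P),(W,A,C,H)),L);
Paren balance: 3 '(' vs 4 ')' MISMATCH
Ends with single ';': True
Full parse: FAILS (extra content after tree at pos 19)
Valid: False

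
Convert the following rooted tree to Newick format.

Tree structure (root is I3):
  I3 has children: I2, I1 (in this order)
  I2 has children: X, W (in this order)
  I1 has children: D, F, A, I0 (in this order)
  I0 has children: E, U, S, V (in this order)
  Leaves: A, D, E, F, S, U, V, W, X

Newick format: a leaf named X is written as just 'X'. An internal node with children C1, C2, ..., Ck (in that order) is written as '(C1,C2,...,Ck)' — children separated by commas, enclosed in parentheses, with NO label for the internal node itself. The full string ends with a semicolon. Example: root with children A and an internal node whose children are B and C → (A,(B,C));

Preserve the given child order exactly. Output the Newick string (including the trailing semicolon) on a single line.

internal I3 with children ['I2', 'I1']
  internal I2 with children ['X', 'W']
    leaf 'X' → 'X'
    leaf 'W' → 'W'
  → '(X,W)'
  internal I1 with children ['D', 'F', 'A', 'I0']
    leaf 'D' → 'D'
    leaf 'F' → 'F'
    leaf 'A' → 'A'
    internal I0 with children ['E', 'U', 'S', 'V']
      leaf 'E' → 'E'
      leaf 'U' → 'U'
      leaf 'S' → 'S'
      leaf 'V' → 'V'
    → '(E,U,S,V)'
  → '(D,F,A,(E,U,S,V))'
→ '((X,W),(D,F,A,(E,U,S,V)))'
Final: ((X,W),(D,F,A,(E,U,S,V)));

Answer: ((X,W),(D,F,A,(E,U,S,V)));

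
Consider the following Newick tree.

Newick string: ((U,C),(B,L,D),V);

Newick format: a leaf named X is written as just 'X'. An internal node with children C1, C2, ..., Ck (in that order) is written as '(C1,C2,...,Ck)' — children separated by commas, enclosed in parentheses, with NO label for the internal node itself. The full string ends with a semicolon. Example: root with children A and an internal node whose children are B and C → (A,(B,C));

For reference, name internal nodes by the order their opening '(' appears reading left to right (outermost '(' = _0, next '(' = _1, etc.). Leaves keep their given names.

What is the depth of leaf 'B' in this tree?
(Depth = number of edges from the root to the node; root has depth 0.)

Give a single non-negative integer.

Answer: 2

Derivation:
Newick: ((U,C),(B,L,D),V);
Naming internals by '(' encounter order: outermost '(' = _0, next = _1, ...
Query node: B
Path from root: _0 -> _2 -> B
Depth of B: 2 (number of edges from root)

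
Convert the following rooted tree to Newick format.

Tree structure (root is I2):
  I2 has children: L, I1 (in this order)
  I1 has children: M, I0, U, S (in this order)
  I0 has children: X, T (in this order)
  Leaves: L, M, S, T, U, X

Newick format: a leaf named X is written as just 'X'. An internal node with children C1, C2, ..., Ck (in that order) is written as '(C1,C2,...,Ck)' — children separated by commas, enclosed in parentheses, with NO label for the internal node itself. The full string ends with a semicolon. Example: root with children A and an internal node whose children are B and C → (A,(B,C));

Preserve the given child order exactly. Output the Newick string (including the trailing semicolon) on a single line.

internal I2 with children ['L', 'I1']
  leaf 'L' → 'L'
  internal I1 with children ['M', 'I0', 'U', 'S']
    leaf 'M' → 'M'
    internal I0 with children ['X', 'T']
      leaf 'X' → 'X'
      leaf 'T' → 'T'
    → '(X,T)'
    leaf 'U' → 'U'
    leaf 'S' → 'S'
  → '(M,(X,T),U,S)'
→ '(L,(M,(X,T),U,S))'
Final: (L,(M,(X,T),U,S));

Answer: (L,(M,(X,T),U,S));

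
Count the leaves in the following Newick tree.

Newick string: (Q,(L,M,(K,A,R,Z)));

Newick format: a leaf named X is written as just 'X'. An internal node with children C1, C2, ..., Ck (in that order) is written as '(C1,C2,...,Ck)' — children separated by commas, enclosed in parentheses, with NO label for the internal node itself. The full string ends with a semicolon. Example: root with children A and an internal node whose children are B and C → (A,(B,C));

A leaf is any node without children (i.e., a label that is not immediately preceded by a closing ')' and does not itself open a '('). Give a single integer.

Answer: 7

Derivation:
Newick: (Q,(L,M,(K,A,R,Z)));
Scan left-to-right; a leaf is any maximal label run not followed by '(':
  pos 1: leaf 'Q' → count = 1
  pos 4: leaf 'L' → count = 2
  pos 6: leaf 'M' → count = 3
  pos 9: leaf 'K' → count = 4
  pos 11: leaf 'A' → count = 5
  pos 13: leaf 'R' → count = 6
  pos 15: leaf 'Z' → count = 7
Total leaves: 7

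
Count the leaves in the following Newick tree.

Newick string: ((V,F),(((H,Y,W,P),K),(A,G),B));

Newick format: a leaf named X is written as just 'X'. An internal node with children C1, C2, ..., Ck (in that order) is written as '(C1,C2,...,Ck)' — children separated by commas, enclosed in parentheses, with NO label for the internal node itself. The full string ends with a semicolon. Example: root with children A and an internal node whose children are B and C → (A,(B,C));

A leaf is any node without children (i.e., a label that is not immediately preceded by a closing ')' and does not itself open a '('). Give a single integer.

Answer: 10

Derivation:
Newick: ((V,F),(((H,Y,W,P),K),(A,G),B));
Scan left-to-right; a leaf is any maximal label run not followed by '(':
  pos 2: leaf 'V' → count = 1
  pos 4: leaf 'F' → count = 2
  pos 10: leaf 'H' → count = 3
  pos 12: leaf 'Y' → count = 4
  pos 14: leaf 'W' → count = 5
  pos 16: leaf 'P' → count = 6
  pos 19: leaf 'K' → count = 7
  pos 23: leaf 'A' → count = 8
  pos 25: leaf 'G' → count = 9
  pos 28: leaf 'B' → count = 10
Total leaves: 10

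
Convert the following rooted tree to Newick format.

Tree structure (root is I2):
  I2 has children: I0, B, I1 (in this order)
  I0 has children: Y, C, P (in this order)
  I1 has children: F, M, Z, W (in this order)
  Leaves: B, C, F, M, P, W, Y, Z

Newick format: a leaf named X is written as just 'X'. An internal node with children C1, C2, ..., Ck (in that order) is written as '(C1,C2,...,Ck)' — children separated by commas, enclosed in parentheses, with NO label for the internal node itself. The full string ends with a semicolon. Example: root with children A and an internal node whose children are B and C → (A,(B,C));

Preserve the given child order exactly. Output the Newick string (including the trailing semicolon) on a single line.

Answer: ((Y,C,P),B,(F,M,Z,W));

Derivation:
internal I2 with children ['I0', 'B', 'I1']
  internal I0 with children ['Y', 'C', 'P']
    leaf 'Y' → 'Y'
    leaf 'C' → 'C'
    leaf 'P' → 'P'
  → '(Y,C,P)'
  leaf 'B' → 'B'
  internal I1 with children ['F', 'M', 'Z', 'W']
    leaf 'F' → 'F'
    leaf 'M' → 'M'
    leaf 'Z' → 'Z'
    leaf 'W' → 'W'
  → '(F,M,Z,W)'
→ '((Y,C,P),B,(F,M,Z,W))'
Final: ((Y,C,P),B,(F,M,Z,W));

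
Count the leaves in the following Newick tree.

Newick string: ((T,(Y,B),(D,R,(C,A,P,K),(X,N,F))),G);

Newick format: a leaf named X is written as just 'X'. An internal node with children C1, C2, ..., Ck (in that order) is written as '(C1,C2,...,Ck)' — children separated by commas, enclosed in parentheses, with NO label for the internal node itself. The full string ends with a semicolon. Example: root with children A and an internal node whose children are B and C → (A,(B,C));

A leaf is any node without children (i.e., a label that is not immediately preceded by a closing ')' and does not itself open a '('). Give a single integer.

Newick: ((T,(Y,B),(D,R,(C,A,P,K),(X,N,F))),G);
Scan left-to-right; a leaf is any maximal label run not followed by '(':
  pos 2: leaf 'T' → count = 1
  pos 5: leaf 'Y' → count = 2
  pos 7: leaf 'B' → count = 3
  pos 11: leaf 'D' → count = 4
  pos 13: leaf 'R' → count = 5
  pos 16: leaf 'C' → count = 6
  pos 18: leaf 'A' → count = 7
  pos 20: leaf 'P' → count = 8
  pos 22: leaf 'K' → count = 9
  pos 26: leaf 'X' → count = 10
  pos 28: leaf 'N' → count = 11
  pos 30: leaf 'F' → count = 12
  pos 35: leaf 'G' → count = 13
Total leaves: 13

Answer: 13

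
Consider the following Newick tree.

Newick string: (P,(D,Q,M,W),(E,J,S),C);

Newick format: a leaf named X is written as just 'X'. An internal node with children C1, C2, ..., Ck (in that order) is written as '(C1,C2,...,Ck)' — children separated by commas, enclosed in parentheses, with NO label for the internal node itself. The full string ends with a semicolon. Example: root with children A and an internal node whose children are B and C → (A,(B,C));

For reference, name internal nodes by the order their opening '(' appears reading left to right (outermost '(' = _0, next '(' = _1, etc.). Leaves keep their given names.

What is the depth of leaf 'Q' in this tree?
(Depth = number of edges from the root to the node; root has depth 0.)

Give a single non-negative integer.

Answer: 2

Derivation:
Newick: (P,(D,Q,M,W),(E,J,S),C);
Naming internals by '(' encounter order: outermost '(' = _0, next = _1, ...
Query node: Q
Path from root: _0 -> _1 -> Q
Depth of Q: 2 (number of edges from root)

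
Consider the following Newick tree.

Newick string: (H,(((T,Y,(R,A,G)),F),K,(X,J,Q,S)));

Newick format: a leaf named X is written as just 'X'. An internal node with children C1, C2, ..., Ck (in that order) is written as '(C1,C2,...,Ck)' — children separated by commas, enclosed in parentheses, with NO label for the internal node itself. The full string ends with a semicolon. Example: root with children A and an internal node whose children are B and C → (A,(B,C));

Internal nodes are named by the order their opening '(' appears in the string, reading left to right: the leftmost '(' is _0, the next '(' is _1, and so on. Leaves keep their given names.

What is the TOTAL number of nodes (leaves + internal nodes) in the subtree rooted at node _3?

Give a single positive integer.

Answer: 7

Derivation:
Newick: (H,(((T,Y,(R,A,G)),F),K,(X,J,Q,S)));
Locate _3: it is the '(' at position 5 (the 4th '(' reading left to right).
Query: subtree rooted at _3
_3: subtree_size = 1 + 6
  T: subtree_size = 1 + 0
  Y: subtree_size = 1 + 0
  _4: subtree_size = 1 + 3
    R: subtree_size = 1 + 0
    A: subtree_size = 1 + 0
    G: subtree_size = 1 + 0
Total subtree size of _3: 7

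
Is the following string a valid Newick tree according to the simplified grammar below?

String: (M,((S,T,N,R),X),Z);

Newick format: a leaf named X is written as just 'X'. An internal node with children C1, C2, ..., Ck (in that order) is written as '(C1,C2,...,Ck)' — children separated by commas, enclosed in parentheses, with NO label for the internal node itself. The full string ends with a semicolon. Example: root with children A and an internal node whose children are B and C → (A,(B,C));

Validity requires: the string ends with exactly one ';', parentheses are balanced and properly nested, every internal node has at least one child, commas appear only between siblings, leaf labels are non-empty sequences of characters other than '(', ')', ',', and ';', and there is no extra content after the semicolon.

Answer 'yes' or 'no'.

Answer: yes

Derivation:
Input: (M,((S,T,N,R),X),Z);
Paren balance: 3 '(' vs 3 ')' OK
Ends with single ';': True
Full parse: OK
Valid: True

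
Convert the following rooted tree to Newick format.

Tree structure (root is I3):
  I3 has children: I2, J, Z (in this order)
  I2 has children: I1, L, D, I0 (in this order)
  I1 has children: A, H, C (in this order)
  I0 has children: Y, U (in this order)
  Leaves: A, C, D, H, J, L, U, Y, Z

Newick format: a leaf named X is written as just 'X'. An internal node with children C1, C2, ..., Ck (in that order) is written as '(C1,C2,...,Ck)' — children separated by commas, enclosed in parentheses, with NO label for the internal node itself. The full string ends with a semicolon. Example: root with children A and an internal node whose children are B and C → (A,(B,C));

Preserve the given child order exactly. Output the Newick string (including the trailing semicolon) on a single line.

Answer: (((A,H,C),L,D,(Y,U)),J,Z);

Derivation:
internal I3 with children ['I2', 'J', 'Z']
  internal I2 with children ['I1', 'L', 'D', 'I0']
    internal I1 with children ['A', 'H', 'C']
      leaf 'A' → 'A'
      leaf 'H' → 'H'
      leaf 'C' → 'C'
    → '(A,H,C)'
    leaf 'L' → 'L'
    leaf 'D' → 'D'
    internal I0 with children ['Y', 'U']
      leaf 'Y' → 'Y'
      leaf 'U' → 'U'
    → '(Y,U)'
  → '((A,H,C),L,D,(Y,U))'
  leaf 'J' → 'J'
  leaf 'Z' → 'Z'
→ '(((A,H,C),L,D,(Y,U)),J,Z)'
Final: (((A,H,C),L,D,(Y,U)),J,Z);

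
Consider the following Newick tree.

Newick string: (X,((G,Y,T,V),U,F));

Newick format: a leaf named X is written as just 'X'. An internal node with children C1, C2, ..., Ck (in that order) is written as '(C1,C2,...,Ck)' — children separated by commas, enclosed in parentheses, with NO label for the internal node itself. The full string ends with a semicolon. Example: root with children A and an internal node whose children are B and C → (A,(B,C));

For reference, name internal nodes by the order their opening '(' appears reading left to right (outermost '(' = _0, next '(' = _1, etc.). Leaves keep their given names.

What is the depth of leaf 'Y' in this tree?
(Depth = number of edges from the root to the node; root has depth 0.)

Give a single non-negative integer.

Answer: 3

Derivation:
Newick: (X,((G,Y,T,V),U,F));
Naming internals by '(' encounter order: outermost '(' = _0, next = _1, ...
Query node: Y
Path from root: _0 -> _1 -> _2 -> Y
Depth of Y: 3 (number of edges from root)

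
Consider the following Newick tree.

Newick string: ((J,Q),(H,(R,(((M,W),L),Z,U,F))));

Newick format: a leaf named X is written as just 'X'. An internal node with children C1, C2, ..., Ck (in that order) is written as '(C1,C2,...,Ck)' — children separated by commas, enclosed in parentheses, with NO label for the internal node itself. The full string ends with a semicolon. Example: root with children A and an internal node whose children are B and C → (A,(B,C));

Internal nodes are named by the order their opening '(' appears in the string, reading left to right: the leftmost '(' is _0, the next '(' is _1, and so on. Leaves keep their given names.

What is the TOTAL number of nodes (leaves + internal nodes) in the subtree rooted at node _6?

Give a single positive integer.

Newick: ((J,Q),(H,(R,(((M,W),L),Z,U,F))));
Locate _6: it is the '(' at position 15 (the 7th '(' reading left to right).
Query: subtree rooted at _6
_6: subtree_size = 1 + 2
  M: subtree_size = 1 + 0
  W: subtree_size = 1 + 0
Total subtree size of _6: 3

Answer: 3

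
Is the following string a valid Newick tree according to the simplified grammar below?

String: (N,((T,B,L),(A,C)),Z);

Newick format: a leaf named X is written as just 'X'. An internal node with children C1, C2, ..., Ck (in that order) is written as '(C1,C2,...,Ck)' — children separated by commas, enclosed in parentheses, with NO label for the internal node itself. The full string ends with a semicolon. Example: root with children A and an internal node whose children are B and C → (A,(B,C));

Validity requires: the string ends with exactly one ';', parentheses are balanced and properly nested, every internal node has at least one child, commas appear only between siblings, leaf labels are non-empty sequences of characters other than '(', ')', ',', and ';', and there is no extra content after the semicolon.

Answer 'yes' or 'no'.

Input: (N,((T,B,L),(A,C)),Z);
Paren balance: 4 '(' vs 4 ')' OK
Ends with single ';': True
Full parse: OK
Valid: True

Answer: yes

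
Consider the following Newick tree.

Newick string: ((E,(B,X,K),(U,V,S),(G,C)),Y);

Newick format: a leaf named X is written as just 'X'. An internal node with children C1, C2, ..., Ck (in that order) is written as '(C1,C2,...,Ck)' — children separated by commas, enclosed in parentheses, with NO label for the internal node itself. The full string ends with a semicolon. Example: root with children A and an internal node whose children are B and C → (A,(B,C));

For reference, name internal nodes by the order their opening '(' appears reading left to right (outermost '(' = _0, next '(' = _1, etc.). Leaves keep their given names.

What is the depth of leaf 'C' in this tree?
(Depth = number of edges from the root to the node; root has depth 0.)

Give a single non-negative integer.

Answer: 3

Derivation:
Newick: ((E,(B,X,K),(U,V,S),(G,C)),Y);
Naming internals by '(' encounter order: outermost '(' = _0, next = _1, ...
Query node: C
Path from root: _0 -> _1 -> _4 -> C
Depth of C: 3 (number of edges from root)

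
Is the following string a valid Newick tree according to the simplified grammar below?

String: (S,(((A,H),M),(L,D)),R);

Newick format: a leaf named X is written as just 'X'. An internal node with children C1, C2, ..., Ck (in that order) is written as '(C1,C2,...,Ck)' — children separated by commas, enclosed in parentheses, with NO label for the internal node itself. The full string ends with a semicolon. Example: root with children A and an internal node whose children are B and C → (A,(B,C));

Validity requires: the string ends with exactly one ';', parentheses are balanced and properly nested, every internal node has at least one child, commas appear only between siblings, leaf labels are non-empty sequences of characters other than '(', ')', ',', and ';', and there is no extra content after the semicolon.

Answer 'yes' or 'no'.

Input: (S,(((A,H),M),(L,D)),R);
Paren balance: 5 '(' vs 5 ')' OK
Ends with single ';': True
Full parse: OK
Valid: True

Answer: yes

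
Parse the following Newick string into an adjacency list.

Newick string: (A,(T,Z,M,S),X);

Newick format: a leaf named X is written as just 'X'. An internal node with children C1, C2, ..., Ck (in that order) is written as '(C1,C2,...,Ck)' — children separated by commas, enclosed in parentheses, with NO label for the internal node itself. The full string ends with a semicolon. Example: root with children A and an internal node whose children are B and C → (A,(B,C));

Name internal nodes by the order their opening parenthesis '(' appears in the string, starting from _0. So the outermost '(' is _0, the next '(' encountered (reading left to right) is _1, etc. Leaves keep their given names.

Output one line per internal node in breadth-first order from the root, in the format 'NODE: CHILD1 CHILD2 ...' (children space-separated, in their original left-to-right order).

Input: (A,(T,Z,M,S),X);
Scanning left-to-right, naming '(' by encounter order:
  pos 0: '(' -> open internal node _0 (depth 1)
  pos 3: '(' -> open internal node _1 (depth 2)
  pos 11: ')' -> close internal node _1 (now at depth 1)
  pos 14: ')' -> close internal node _0 (now at depth 0)
Total internal nodes: 2
BFS adjacency from root:
  _0: A _1 X
  _1: T Z M S

Answer: _0: A _1 X
_1: T Z M S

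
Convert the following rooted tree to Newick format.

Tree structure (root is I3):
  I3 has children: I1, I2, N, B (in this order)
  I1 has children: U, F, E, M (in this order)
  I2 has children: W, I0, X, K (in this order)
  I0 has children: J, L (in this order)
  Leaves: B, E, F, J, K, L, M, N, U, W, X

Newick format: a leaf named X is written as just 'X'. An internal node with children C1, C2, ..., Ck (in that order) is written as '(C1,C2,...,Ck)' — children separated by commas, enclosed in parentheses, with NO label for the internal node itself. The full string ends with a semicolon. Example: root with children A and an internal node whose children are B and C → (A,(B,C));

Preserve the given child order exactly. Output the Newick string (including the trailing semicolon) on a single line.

Answer: ((U,F,E,M),(W,(J,L),X,K),N,B);

Derivation:
internal I3 with children ['I1', 'I2', 'N', 'B']
  internal I1 with children ['U', 'F', 'E', 'M']
    leaf 'U' → 'U'
    leaf 'F' → 'F'
    leaf 'E' → 'E'
    leaf 'M' → 'M'
  → '(U,F,E,M)'
  internal I2 with children ['W', 'I0', 'X', 'K']
    leaf 'W' → 'W'
    internal I0 with children ['J', 'L']
      leaf 'J' → 'J'
      leaf 'L' → 'L'
    → '(J,L)'
    leaf 'X' → 'X'
    leaf 'K' → 'K'
  → '(W,(J,L),X,K)'
  leaf 'N' → 'N'
  leaf 'B' → 'B'
→ '((U,F,E,M),(W,(J,L),X,K),N,B)'
Final: ((U,F,E,M),(W,(J,L),X,K),N,B);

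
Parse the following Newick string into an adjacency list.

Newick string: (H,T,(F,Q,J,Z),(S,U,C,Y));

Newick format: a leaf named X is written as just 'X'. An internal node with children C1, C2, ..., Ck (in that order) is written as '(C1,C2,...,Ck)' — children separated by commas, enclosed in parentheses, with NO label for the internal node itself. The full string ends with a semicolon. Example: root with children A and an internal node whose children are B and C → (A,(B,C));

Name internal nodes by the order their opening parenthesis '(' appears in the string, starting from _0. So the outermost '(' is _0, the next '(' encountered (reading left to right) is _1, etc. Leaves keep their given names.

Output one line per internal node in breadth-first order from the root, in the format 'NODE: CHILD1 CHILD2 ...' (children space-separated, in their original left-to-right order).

Answer: _0: H T _1 _2
_1: F Q J Z
_2: S U C Y

Derivation:
Input: (H,T,(F,Q,J,Z),(S,U,C,Y));
Scanning left-to-right, naming '(' by encounter order:
  pos 0: '(' -> open internal node _0 (depth 1)
  pos 5: '(' -> open internal node _1 (depth 2)
  pos 13: ')' -> close internal node _1 (now at depth 1)
  pos 15: '(' -> open internal node _2 (depth 2)
  pos 23: ')' -> close internal node _2 (now at depth 1)
  pos 24: ')' -> close internal node _0 (now at depth 0)
Total internal nodes: 3
BFS adjacency from root:
  _0: H T _1 _2
  _1: F Q J Z
  _2: S U C Y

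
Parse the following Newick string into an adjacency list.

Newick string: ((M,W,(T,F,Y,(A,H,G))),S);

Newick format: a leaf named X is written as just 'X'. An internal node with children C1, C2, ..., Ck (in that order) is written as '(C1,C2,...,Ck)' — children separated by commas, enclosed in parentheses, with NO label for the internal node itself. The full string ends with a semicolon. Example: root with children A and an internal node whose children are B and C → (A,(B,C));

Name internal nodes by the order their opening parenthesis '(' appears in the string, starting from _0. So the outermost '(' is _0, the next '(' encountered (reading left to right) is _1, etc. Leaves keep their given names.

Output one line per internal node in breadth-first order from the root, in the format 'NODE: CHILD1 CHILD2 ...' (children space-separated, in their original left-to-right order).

Answer: _0: _1 S
_1: M W _2
_2: T F Y _3
_3: A H G

Derivation:
Input: ((M,W,(T,F,Y,(A,H,G))),S);
Scanning left-to-right, naming '(' by encounter order:
  pos 0: '(' -> open internal node _0 (depth 1)
  pos 1: '(' -> open internal node _1 (depth 2)
  pos 6: '(' -> open internal node _2 (depth 3)
  pos 13: '(' -> open internal node _3 (depth 4)
  pos 19: ')' -> close internal node _3 (now at depth 3)
  pos 20: ')' -> close internal node _2 (now at depth 2)
  pos 21: ')' -> close internal node _1 (now at depth 1)
  pos 24: ')' -> close internal node _0 (now at depth 0)
Total internal nodes: 4
BFS adjacency from root:
  _0: _1 S
  _1: M W _2
  _2: T F Y _3
  _3: A H G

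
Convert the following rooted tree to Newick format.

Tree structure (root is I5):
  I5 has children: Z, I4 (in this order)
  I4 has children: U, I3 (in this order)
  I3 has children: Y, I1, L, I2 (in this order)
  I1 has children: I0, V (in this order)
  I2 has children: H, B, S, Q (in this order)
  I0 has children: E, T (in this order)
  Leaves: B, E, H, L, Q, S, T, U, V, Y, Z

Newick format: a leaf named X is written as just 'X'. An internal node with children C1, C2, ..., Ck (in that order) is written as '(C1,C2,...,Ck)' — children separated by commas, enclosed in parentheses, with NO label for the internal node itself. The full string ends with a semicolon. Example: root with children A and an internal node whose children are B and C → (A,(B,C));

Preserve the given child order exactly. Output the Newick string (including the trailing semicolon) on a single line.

internal I5 with children ['Z', 'I4']
  leaf 'Z' → 'Z'
  internal I4 with children ['U', 'I3']
    leaf 'U' → 'U'
    internal I3 with children ['Y', 'I1', 'L', 'I2']
      leaf 'Y' → 'Y'
      internal I1 with children ['I0', 'V']
        internal I0 with children ['E', 'T']
          leaf 'E' → 'E'
          leaf 'T' → 'T'
        → '(E,T)'
        leaf 'V' → 'V'
      → '((E,T),V)'
      leaf 'L' → 'L'
      internal I2 with children ['H', 'B', 'S', 'Q']
        leaf 'H' → 'H'
        leaf 'B' → 'B'
        leaf 'S' → 'S'
        leaf 'Q' → 'Q'
      → '(H,B,S,Q)'
    → '(Y,((E,T),V),L,(H,B,S,Q))'
  → '(U,(Y,((E,T),V),L,(H,B,S,Q)))'
→ '(Z,(U,(Y,((E,T),V),L,(H,B,S,Q))))'
Final: (Z,(U,(Y,((E,T),V),L,(H,B,S,Q))));

Answer: (Z,(U,(Y,((E,T),V),L,(H,B,S,Q))));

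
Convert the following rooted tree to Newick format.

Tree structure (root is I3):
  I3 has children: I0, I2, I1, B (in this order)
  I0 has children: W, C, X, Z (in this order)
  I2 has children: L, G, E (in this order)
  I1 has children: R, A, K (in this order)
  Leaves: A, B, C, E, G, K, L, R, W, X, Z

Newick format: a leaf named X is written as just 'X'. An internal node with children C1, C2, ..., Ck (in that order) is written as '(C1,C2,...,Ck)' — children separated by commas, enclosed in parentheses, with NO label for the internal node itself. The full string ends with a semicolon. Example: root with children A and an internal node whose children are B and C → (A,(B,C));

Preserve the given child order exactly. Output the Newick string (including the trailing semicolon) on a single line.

internal I3 with children ['I0', 'I2', 'I1', 'B']
  internal I0 with children ['W', 'C', 'X', 'Z']
    leaf 'W' → 'W'
    leaf 'C' → 'C'
    leaf 'X' → 'X'
    leaf 'Z' → 'Z'
  → '(W,C,X,Z)'
  internal I2 with children ['L', 'G', 'E']
    leaf 'L' → 'L'
    leaf 'G' → 'G'
    leaf 'E' → 'E'
  → '(L,G,E)'
  internal I1 with children ['R', 'A', 'K']
    leaf 'R' → 'R'
    leaf 'A' → 'A'
    leaf 'K' → 'K'
  → '(R,A,K)'
  leaf 'B' → 'B'
→ '((W,C,X,Z),(L,G,E),(R,A,K),B)'
Final: ((W,C,X,Z),(L,G,E),(R,A,K),B);

Answer: ((W,C,X,Z),(L,G,E),(R,A,K),B);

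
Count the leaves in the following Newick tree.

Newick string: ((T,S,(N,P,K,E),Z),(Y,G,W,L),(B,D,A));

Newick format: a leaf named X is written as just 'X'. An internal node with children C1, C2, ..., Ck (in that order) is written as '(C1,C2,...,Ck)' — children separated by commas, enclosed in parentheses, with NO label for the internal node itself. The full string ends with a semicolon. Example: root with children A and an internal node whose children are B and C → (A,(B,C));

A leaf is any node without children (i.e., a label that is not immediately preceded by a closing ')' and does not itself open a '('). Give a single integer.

Newick: ((T,S,(N,P,K,E),Z),(Y,G,W,L),(B,D,A));
Scan left-to-right; a leaf is any maximal label run not followed by '(':
  pos 2: leaf 'T' → count = 1
  pos 4: leaf 'S' → count = 2
  pos 7: leaf 'N' → count = 3
  pos 9: leaf 'P' → count = 4
  pos 11: leaf 'K' → count = 5
  pos 13: leaf 'E' → count = 6
  pos 16: leaf 'Z' → count = 7
  pos 20: leaf 'Y' → count = 8
  pos 22: leaf 'G' → count = 9
  pos 24: leaf 'W' → count = 10
  pos 26: leaf 'L' → count = 11
  pos 30: leaf 'B' → count = 12
  pos 32: leaf 'D' → count = 13
  pos 34: leaf 'A' → count = 14
Total leaves: 14

Answer: 14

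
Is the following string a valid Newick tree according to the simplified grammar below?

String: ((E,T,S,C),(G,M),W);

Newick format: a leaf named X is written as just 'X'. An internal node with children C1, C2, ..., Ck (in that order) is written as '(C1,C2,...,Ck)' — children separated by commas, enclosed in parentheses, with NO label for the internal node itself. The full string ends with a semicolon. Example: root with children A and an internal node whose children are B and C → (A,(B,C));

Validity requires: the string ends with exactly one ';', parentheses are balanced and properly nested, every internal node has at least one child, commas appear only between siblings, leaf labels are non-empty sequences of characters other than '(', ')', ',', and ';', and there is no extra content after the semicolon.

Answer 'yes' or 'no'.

Answer: yes

Derivation:
Input: ((E,T,S,C),(G,M),W);
Paren balance: 3 '(' vs 3 ')' OK
Ends with single ';': True
Full parse: OK
Valid: True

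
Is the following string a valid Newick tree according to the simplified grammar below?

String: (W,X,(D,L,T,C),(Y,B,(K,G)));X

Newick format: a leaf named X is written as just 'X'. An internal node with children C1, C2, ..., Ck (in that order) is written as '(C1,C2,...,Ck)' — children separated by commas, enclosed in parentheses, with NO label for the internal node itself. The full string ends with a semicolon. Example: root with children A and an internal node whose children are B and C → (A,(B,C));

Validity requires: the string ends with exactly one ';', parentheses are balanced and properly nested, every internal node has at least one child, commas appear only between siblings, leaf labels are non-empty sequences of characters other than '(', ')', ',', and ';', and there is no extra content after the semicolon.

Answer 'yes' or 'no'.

Answer: no

Derivation:
Input: (W,X,(D,L,T,C),(Y,B,(K,G)));X
Paren balance: 4 '(' vs 4 ')' OK
Ends with single ';': False
Full parse: FAILS (must end with ;)
Valid: False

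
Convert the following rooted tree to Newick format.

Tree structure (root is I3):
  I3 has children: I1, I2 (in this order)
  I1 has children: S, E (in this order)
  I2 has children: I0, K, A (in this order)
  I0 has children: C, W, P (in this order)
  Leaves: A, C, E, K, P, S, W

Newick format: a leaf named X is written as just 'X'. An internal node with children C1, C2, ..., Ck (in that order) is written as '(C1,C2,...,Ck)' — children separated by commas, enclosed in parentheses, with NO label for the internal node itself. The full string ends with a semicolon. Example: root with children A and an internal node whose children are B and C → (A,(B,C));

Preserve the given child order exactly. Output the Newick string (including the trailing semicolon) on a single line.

internal I3 with children ['I1', 'I2']
  internal I1 with children ['S', 'E']
    leaf 'S' → 'S'
    leaf 'E' → 'E'
  → '(S,E)'
  internal I2 with children ['I0', 'K', 'A']
    internal I0 with children ['C', 'W', 'P']
      leaf 'C' → 'C'
      leaf 'W' → 'W'
      leaf 'P' → 'P'
    → '(C,W,P)'
    leaf 'K' → 'K'
    leaf 'A' → 'A'
  → '((C,W,P),K,A)'
→ '((S,E),((C,W,P),K,A))'
Final: ((S,E),((C,W,P),K,A));

Answer: ((S,E),((C,W,P),K,A));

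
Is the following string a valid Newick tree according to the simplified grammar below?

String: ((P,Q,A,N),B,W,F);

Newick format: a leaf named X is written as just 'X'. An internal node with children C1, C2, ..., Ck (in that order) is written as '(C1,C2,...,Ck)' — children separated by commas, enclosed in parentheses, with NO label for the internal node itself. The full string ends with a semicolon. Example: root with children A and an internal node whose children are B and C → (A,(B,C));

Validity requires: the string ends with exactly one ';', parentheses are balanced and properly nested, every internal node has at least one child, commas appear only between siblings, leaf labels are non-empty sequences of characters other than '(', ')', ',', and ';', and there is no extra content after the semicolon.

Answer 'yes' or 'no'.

Answer: yes

Derivation:
Input: ((P,Q,A,N),B,W,F);
Paren balance: 2 '(' vs 2 ')' OK
Ends with single ';': True
Full parse: OK
Valid: True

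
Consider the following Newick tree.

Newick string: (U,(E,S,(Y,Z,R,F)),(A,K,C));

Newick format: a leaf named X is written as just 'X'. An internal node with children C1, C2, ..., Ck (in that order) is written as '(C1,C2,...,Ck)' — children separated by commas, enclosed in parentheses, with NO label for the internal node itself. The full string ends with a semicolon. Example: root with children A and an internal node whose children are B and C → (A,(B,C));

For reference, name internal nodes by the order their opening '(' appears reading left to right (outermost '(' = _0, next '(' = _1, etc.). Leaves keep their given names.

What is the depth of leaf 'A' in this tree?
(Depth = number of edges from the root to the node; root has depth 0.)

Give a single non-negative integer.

Newick: (U,(E,S,(Y,Z,R,F)),(A,K,C));
Naming internals by '(' encounter order: outermost '(' = _0, next = _1, ...
Query node: A
Path from root: _0 -> _3 -> A
Depth of A: 2 (number of edges from root)

Answer: 2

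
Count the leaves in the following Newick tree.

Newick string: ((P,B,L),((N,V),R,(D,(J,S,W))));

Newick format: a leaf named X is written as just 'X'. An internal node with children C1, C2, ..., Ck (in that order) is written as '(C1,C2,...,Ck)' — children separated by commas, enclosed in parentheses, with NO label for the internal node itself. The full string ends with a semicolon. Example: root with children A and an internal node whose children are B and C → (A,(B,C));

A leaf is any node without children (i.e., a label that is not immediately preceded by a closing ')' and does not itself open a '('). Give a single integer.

Newick: ((P,B,L),((N,V),R,(D,(J,S,W))));
Scan left-to-right; a leaf is any maximal label run not followed by '(':
  pos 2: leaf 'P' → count = 1
  pos 4: leaf 'B' → count = 2
  pos 6: leaf 'L' → count = 3
  pos 11: leaf 'N' → count = 4
  pos 13: leaf 'V' → count = 5
  pos 16: leaf 'R' → count = 6
  pos 19: leaf 'D' → count = 7
  pos 22: leaf 'J' → count = 8
  pos 24: leaf 'S' → count = 9
  pos 26: leaf 'W' → count = 10
Total leaves: 10

Answer: 10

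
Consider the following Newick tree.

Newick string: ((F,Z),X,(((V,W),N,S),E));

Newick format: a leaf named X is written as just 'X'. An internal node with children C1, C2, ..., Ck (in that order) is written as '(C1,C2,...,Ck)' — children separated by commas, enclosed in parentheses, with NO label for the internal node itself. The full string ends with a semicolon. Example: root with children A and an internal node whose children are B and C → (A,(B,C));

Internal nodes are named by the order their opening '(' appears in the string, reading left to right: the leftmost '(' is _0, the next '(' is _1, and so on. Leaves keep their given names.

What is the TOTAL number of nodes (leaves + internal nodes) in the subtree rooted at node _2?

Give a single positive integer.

Answer: 8

Derivation:
Newick: ((F,Z),X,(((V,W),N,S),E));
Locate _2: it is the '(' at position 9 (the 3rd '(' reading left to right).
Query: subtree rooted at _2
_2: subtree_size = 1 + 7
  _3: subtree_size = 1 + 5
    _4: subtree_size = 1 + 2
      V: subtree_size = 1 + 0
      W: subtree_size = 1 + 0
    N: subtree_size = 1 + 0
    S: subtree_size = 1 + 0
  E: subtree_size = 1 + 0
Total subtree size of _2: 8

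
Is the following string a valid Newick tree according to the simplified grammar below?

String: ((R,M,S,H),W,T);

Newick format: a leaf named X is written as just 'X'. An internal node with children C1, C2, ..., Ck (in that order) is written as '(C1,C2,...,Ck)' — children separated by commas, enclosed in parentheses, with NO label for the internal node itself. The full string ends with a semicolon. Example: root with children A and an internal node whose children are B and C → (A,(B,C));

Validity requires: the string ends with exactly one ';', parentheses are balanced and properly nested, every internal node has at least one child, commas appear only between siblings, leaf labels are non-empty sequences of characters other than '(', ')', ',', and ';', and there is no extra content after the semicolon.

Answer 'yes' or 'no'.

Input: ((R,M,S,H),W,T);
Paren balance: 2 '(' vs 2 ')' OK
Ends with single ';': True
Full parse: OK
Valid: True

Answer: yes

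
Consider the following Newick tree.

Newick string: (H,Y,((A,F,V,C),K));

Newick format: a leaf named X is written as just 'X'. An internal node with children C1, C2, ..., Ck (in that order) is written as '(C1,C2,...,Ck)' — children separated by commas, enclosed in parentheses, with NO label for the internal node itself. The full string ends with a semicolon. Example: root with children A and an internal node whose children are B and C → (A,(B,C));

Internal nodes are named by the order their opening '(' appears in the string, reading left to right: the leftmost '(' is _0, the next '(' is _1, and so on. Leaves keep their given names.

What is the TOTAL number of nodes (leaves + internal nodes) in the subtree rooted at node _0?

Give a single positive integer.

Newick: (H,Y,((A,F,V,C),K));
Locate _0: it is the '(' at position 0 (the 1st '(' reading left to right).
Query: subtree rooted at _0
_0: subtree_size = 1 + 9
  H: subtree_size = 1 + 0
  Y: subtree_size = 1 + 0
  _1: subtree_size = 1 + 6
    _2: subtree_size = 1 + 4
      A: subtree_size = 1 + 0
      F: subtree_size = 1 + 0
      V: subtree_size = 1 + 0
      C: subtree_size = 1 + 0
    K: subtree_size = 1 + 0
Total subtree size of _0: 10

Answer: 10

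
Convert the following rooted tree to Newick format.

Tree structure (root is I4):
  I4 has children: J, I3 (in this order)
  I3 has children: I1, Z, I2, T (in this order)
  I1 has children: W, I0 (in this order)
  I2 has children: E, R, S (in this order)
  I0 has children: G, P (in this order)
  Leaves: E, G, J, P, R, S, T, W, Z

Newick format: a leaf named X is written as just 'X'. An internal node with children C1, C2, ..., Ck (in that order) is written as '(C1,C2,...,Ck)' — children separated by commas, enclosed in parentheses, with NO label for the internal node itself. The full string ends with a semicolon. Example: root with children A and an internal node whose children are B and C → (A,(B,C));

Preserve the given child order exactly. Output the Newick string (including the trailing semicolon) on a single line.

internal I4 with children ['J', 'I3']
  leaf 'J' → 'J'
  internal I3 with children ['I1', 'Z', 'I2', 'T']
    internal I1 with children ['W', 'I0']
      leaf 'W' → 'W'
      internal I0 with children ['G', 'P']
        leaf 'G' → 'G'
        leaf 'P' → 'P'
      → '(G,P)'
    → '(W,(G,P))'
    leaf 'Z' → 'Z'
    internal I2 with children ['E', 'R', 'S']
      leaf 'E' → 'E'
      leaf 'R' → 'R'
      leaf 'S' → 'S'
    → '(E,R,S)'
    leaf 'T' → 'T'
  → '((W,(G,P)),Z,(E,R,S),T)'
→ '(J,((W,(G,P)),Z,(E,R,S),T))'
Final: (J,((W,(G,P)),Z,(E,R,S),T));

Answer: (J,((W,(G,P)),Z,(E,R,S),T));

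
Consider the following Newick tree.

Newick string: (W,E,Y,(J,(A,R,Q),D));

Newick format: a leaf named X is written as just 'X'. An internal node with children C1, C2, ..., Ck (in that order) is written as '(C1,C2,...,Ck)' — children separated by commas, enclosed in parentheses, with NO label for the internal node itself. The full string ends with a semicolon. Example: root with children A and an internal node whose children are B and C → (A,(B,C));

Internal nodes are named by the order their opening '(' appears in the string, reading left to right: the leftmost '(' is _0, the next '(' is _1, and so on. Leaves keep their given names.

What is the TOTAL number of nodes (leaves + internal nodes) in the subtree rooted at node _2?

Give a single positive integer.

Answer: 4

Derivation:
Newick: (W,E,Y,(J,(A,R,Q),D));
Locate _2: it is the '(' at position 10 (the 3rd '(' reading left to right).
Query: subtree rooted at _2
_2: subtree_size = 1 + 3
  A: subtree_size = 1 + 0
  R: subtree_size = 1 + 0
  Q: subtree_size = 1 + 0
Total subtree size of _2: 4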